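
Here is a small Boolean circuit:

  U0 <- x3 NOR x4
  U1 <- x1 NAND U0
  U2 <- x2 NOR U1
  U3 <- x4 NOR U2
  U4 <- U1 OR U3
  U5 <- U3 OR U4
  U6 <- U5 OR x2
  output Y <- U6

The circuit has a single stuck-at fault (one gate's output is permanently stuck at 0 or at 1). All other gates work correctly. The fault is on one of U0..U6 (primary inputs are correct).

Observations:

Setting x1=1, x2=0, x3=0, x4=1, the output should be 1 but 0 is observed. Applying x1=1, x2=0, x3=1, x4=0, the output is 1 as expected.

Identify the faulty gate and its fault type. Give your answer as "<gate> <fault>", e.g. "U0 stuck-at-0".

U4 stuck-at-0

Fault-free values for test 1 (x1=1, x2=0, x3=0, x4=1): U0=0, U1=1, U2=0, U3=0, U4=1, U5=1, U6=1, giving Y=1. Observed 0.
Test 1: faults giving observed 0 are {U0 stuck-at-1, U1 stuck-at-0, U4 stuck-at-0, U5 stuck-at-0, U6 stuck-at-0}.
Test 2 (x1=1, x2=0, x3=1, x4=0): fault-free U0=0, U1=1, U2=0, U3=1, U4=1, U5=1, U6=1 → 1; observed 1. Eliminates U0 stuck-at-1, U1 stuck-at-0, U5 stuck-at-0, U6 stuck-at-0.
Only U4 stuck-at-0 is consistent with every test.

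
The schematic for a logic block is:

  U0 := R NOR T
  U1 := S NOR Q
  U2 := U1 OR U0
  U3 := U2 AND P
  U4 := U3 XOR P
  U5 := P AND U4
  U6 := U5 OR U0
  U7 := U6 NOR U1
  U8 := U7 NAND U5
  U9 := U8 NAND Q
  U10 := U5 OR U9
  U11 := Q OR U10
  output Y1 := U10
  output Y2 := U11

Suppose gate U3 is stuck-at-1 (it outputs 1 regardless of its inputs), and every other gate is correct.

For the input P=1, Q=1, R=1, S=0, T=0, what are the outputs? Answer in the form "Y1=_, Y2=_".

Y1=0, Y2=1

Propagate with U3 forced: U0=0, U1=0, U2=0, U3=1 [stuck-at-1], U4=0, U5=0, U6=0, U7=1, U8=1, U9=0, U10=0, U11=1.
So the outputs are Y1=0, Y2=1. (Without the fault they would be Y1=1, Y2=1.)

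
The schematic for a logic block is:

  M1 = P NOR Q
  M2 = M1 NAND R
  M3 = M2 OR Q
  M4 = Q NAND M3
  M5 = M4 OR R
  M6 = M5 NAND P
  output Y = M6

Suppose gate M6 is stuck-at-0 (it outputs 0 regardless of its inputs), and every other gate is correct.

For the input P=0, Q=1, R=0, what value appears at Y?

Propagate with M6 forced: M1=0, M2=1, M3=1, M4=0, M5=0, M6=0 [stuck-at-0].
So Y = 0. (Without the fault it would be 1.)

0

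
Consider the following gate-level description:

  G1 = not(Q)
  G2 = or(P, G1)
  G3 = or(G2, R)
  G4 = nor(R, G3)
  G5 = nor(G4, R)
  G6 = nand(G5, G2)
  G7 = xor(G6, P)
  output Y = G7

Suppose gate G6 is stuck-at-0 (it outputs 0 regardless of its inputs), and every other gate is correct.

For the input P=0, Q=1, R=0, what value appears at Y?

0

Propagate with G6 forced: G1=0, G2=0, G3=0, G4=1, G5=0, G6=0 [stuck-at-0], G7=0.
So Y = 0. (Without the fault it would be 1.)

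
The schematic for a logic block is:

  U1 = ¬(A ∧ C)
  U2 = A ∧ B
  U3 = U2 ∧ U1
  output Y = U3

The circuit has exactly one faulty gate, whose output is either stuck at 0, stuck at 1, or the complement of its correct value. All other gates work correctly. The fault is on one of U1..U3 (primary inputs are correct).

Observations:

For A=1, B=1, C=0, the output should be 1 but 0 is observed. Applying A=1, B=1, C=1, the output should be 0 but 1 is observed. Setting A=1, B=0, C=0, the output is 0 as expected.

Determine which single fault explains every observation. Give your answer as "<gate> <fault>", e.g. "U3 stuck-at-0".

Fault-free values for test 1 (A=1, B=1, C=0): U1=1, U2=1, U3=1, giving Y=1. Observed 0.
Test 1: faults giving observed 0 are {U1 stuck-at-0, U1 inverted output, U2 stuck-at-0, U2 inverted output, U3 stuck-at-0, U3 inverted output}.
Test 2 (A=1, B=1, C=1): fault-free U1=0, U2=1, U3=0 → 0; observed 1. Eliminates U1 stuck-at-0, U2 stuck-at-0, U2 inverted output, U3 stuck-at-0.
Test 3 (A=1, B=0, C=0): fault-free U1=1, U2=0, U3=0 → 0; observed 0. Eliminates U3 inverted output.
Only U1 inverted output is consistent with every test.

U1 inverted output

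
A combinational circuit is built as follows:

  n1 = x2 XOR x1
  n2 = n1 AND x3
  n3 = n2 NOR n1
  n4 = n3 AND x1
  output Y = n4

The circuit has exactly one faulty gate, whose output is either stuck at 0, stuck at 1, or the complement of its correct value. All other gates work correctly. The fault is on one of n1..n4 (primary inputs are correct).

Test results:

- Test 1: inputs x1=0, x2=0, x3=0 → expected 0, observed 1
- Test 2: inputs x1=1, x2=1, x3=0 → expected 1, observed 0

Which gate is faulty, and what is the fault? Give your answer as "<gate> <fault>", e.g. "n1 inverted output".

Fault-free values for test 1 (x1=0, x2=0, x3=0): n1=0, n2=0, n3=1, n4=0, giving Y=0. Observed 1.
Test 1: faults giving observed 1 are {n4 stuck-at-1, n4 inverted output}.
Test 2 (x1=1, x2=1, x3=0): fault-free n1=0, n2=0, n3=1, n4=1 → 1; observed 0. Eliminates n4 stuck-at-1.
Only n4 inverted output is consistent with every test.

n4 inverted output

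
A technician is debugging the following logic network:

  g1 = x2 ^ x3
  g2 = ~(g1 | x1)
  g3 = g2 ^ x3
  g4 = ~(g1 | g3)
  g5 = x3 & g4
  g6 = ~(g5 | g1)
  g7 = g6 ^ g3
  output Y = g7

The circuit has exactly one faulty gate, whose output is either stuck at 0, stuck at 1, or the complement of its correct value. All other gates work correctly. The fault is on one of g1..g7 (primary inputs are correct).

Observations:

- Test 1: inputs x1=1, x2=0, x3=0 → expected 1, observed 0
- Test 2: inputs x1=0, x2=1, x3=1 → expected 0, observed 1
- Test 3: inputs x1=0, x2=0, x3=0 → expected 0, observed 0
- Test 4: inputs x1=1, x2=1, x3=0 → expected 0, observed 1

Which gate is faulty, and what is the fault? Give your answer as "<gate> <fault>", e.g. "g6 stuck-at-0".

Fault-free values for test 1 (x1=1, x2=0, x3=0): g1=0, g2=0, g3=0, g4=1, g5=0, g6=1, g7=1, giving Y=1. Observed 0.
Test 1: faults giving observed 0 are {g1 stuck-at-1, g1 inverted output, g2 stuck-at-1, g2 inverted output, g3 stuck-at-1, g3 inverted output, g5 stuck-at-1, g5 inverted output, g6 stuck-at-0, g6 inverted output, g7 stuck-at-0, g7 inverted output}.
Test 2 (x1=0, x2=1, x3=1): fault-free g1=0, g2=1, g3=0, g4=1, g5=1, g6=0, g7=0 → 0; observed 1. Eliminates g2 stuck-at-1, g2 inverted output, g3 stuck-at-1, g3 inverted output, g5 stuck-at-1, g6 stuck-at-0, g7 stuck-at-0.
Test 3 (x1=0, x2=0, x3=0): fault-free g1=0, g2=1, g3=1, g4=0, g5=0, g6=1, g7=0 → 0; observed 0. Eliminates g5 inverted output, g6 inverted output, g7 inverted output.
Test 4 (x1=1, x2=1, x3=0): fault-free g1=1, g2=0, g3=0, g4=0, g5=0, g6=0, g7=0 → 0; observed 1. Eliminates g1 stuck-at-1.
Only g1 inverted output is consistent with every test.

g1 inverted output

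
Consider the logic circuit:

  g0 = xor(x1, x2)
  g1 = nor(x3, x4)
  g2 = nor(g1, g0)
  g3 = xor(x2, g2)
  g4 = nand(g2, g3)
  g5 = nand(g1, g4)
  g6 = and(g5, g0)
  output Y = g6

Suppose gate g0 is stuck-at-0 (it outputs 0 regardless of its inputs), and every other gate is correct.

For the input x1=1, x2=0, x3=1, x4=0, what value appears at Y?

0

Propagate with g0 forced: g0=0 [stuck-at-0], g1=0, g2=1, g3=1, g4=0, g5=1, g6=0.
So Y = 0. (Without the fault it would be 1.)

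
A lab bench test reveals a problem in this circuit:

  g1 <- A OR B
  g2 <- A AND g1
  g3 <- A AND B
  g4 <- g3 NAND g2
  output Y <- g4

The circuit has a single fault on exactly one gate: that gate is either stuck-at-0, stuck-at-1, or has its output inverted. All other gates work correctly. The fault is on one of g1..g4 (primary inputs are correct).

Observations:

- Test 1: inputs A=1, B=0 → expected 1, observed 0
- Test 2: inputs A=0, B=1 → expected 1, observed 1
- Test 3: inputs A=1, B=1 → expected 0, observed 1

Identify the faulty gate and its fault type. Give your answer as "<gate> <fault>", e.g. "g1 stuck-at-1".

g3 inverted output

Fault-free values for test 1 (A=1, B=0): g1=1, g2=1, g3=0, g4=1, giving Y=1. Observed 0.
Test 1: faults giving observed 0 are {g3 stuck-at-1, g3 inverted output, g4 stuck-at-0, g4 inverted output}.
Test 2 (A=0, B=1): fault-free g1=1, g2=0, g3=0, g4=1 → 1; observed 1. Eliminates g4 stuck-at-0, g4 inverted output.
Test 3 (A=1, B=1): fault-free g1=1, g2=1, g3=1, g4=0 → 0; observed 1. Eliminates g3 stuck-at-1.
Only g3 inverted output is consistent with every test.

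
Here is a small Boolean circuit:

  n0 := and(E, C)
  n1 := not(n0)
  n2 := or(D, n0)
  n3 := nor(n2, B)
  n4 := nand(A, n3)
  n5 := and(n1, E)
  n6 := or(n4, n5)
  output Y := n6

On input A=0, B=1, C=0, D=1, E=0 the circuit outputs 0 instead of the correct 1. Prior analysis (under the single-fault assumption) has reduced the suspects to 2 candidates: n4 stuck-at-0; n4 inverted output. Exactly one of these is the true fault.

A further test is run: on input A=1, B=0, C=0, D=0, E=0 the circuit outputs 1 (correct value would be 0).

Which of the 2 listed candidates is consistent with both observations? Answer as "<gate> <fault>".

n4 inverted output

Evaluate each candidate on input A=1, B=0, C=0, D=0, E=0:
  n4 stuck-at-0: n0=0, n1=1, n2=0, n3=1, n4=0 [stuck-at-0], n5=0, n6=0 → 0 — eliminated
  n4 inverted output: n0=0, n1=1, n2=0, n3=1, n4=1 [inverted output], n5=0, n6=1 → 1 — matches
Only n4 inverted output reproduces the observed 1.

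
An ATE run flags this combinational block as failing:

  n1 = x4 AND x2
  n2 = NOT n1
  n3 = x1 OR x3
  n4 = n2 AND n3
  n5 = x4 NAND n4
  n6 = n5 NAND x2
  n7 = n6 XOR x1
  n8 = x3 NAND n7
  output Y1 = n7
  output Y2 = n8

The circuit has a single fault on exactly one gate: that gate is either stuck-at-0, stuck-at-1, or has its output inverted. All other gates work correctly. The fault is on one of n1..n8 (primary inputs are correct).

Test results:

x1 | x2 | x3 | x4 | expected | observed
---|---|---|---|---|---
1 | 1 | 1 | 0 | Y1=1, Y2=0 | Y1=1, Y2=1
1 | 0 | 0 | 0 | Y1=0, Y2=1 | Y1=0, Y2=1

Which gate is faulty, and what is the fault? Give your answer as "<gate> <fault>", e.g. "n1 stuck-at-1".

Fault-free values for test 1 (x1=1, x2=1, x3=1, x4=0): n1=0, n2=1, n3=1, n4=1, n5=1, n6=0, n7=1, n8=0, giving Y1=1, Y2=0. Observed Y1=1, Y2=1.
Test 1: faults giving observed Y1=1, Y2=1 are {n8 stuck-at-1, n8 inverted output}.
Test 2 (x1=1, x2=0, x3=0, x4=0): fault-free n1=0, n2=1, n3=1, n4=1, n5=1, n6=1, n7=0, n8=1 → Y1=0, Y2=1; observed Y1=0, Y2=1. Eliminates n8 inverted output.
Only n8 stuck-at-1 is consistent with every test.

n8 stuck-at-1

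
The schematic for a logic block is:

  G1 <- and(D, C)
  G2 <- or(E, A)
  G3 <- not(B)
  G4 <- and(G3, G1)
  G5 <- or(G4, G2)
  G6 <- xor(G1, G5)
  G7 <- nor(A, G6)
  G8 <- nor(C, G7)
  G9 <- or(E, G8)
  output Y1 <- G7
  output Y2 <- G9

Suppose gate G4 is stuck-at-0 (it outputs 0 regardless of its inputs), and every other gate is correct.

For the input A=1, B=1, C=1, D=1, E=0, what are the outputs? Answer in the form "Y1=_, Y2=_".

Propagate with G4 forced: G1=1, G2=1, G3=0, G4=0 [stuck-at-0], G5=1, G6=0, G7=0, G8=0, G9=0.
So the outputs are Y1=0, Y2=0. (Same as the fault-free value — the fault is masked on this input.)

Y1=0, Y2=0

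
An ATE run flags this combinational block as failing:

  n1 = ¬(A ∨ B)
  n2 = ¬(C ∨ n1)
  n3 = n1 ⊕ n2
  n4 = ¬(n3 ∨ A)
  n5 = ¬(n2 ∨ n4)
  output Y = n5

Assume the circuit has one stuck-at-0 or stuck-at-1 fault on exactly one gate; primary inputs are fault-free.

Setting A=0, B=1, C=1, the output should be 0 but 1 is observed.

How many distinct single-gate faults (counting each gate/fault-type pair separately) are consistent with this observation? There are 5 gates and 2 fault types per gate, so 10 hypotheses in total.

Fault-free: n1=0, n2=0, n3=0, n4=1, n5=0 → 0. Observed 1.
  n1 stuck-at-0: output 0 ✗
  n1 stuck-at-1: output 1 ✓
  n2 stuck-at-0: output 0 ✗
  n2 stuck-at-1: output 0 ✗
  n3 stuck-at-0: output 0 ✗
  n3 stuck-at-1: output 1 ✓
  n4 stuck-at-0: output 1 ✓
  n4 stuck-at-1: output 0 ✗
  n5 stuck-at-0: output 0 ✗
  n5 stuck-at-1: output 1 ✓
Consistent faults: {n1 stuck-at-1, n3 stuck-at-1, n4 stuck-at-0, n5 stuck-at-1} — 4 in all.

4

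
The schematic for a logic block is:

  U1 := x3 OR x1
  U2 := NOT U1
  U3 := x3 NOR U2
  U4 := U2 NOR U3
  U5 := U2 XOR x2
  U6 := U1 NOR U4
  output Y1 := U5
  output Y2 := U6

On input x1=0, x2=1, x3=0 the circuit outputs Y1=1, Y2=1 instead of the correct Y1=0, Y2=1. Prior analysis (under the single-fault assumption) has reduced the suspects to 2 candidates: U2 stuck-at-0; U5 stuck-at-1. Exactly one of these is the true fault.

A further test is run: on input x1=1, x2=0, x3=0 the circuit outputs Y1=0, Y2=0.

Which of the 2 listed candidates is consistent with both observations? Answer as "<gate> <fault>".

Evaluate each candidate on input x1=1, x2=0, x3=0:
  U2 stuck-at-0: U1=1, U2=0 [stuck-at-0], U3=1, U4=0, U5=0, U6=0 → Y1=0, Y2=0 — matches
  U5 stuck-at-1: U1=1, U2=0, U3=1, U4=0, U5=1 [stuck-at-1], U6=0 → Y1=1, Y2=0 — eliminated
Only U2 stuck-at-0 reproduces the observed Y1=0, Y2=0.

U2 stuck-at-0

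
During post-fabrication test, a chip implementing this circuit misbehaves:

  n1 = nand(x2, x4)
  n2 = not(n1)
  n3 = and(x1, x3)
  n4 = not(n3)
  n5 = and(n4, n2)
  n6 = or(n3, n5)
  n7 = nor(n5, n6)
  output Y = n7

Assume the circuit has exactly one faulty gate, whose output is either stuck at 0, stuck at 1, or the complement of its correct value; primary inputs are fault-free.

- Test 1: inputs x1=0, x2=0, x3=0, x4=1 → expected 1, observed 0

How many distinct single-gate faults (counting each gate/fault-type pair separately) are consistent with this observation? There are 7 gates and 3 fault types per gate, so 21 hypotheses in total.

Fault-free: n1=1, n2=0, n3=0, n4=1, n5=0, n6=0, n7=1 → 1. Observed 0.
  n1: stuck-at-0, inverted output ✓; others ✗
  n2: stuck-at-1, inverted output ✓; others ✗
  n3: stuck-at-1, inverted output ✓; others ✗
  n4: none of the 3 fault types match ✗
  n5: stuck-at-1, inverted output ✓; others ✗
  n6: stuck-at-1, inverted output ✓; others ✗
  n7: stuck-at-0, inverted output ✓; others ✗
Consistent faults: {n1 stuck-at-0, n1 inverted output, n2 stuck-at-1, n2 inverted output, n3 stuck-at-1, n3 inverted output, n5 stuck-at-1, n5 inverted output, n6 stuck-at-1, n6 inverted output, n7 stuck-at-0, n7 inverted output} — 12 in all.

12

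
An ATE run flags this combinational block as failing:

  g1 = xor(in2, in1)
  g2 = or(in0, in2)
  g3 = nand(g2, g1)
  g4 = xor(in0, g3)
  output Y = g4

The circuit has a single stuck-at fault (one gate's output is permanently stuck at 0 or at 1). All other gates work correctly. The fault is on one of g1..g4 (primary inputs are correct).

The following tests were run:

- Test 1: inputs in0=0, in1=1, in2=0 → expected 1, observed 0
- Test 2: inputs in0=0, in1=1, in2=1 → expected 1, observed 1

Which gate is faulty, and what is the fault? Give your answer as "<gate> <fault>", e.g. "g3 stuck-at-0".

Fault-free values for test 1 (in0=0, in1=1, in2=0): g1=1, g2=0, g3=1, g4=1, giving Y=1. Observed 0.
Test 1: faults giving observed 0 are {g2 stuck-at-1, g3 stuck-at-0, g4 stuck-at-0}.
Test 2 (in0=0, in1=1, in2=1): fault-free g1=0, g2=1, g3=1, g4=1 → 1; observed 1. Eliminates g3 stuck-at-0, g4 stuck-at-0.
Only g2 stuck-at-1 is consistent with every test.

g2 stuck-at-1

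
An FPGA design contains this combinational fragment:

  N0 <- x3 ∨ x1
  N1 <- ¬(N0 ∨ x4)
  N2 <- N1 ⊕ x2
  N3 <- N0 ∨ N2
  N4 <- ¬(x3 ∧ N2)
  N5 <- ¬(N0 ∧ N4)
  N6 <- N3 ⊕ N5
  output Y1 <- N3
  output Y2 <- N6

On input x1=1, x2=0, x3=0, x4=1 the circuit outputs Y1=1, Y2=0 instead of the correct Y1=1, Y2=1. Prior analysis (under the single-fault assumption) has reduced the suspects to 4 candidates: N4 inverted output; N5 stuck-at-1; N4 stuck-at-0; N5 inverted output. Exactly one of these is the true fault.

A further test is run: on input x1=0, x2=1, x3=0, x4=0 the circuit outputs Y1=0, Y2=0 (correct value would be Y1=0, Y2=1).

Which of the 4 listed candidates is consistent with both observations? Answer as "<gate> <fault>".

Evaluate each candidate on input x1=0, x2=1, x3=0, x4=0:
  N4 inverted output: N0=0, N1=1, N2=0, N3=0, N4=0 [inverted output], N5=1, N6=1 → Y1=0, Y2=1 — eliminated
  N5 stuck-at-1: N0=0, N1=1, N2=0, N3=0, N4=1, N5=1 [stuck-at-1], N6=1 → Y1=0, Y2=1 — eliminated
  N4 stuck-at-0: N0=0, N1=1, N2=0, N3=0, N4=0 [stuck-at-0], N5=1, N6=1 → Y1=0, Y2=1 — eliminated
  N5 inverted output: N0=0, N1=1, N2=0, N3=0, N4=1, N5=0 [inverted output], N6=0 → Y1=0, Y2=0 — matches
Only N5 inverted output reproduces the observed Y1=0, Y2=0.

N5 inverted output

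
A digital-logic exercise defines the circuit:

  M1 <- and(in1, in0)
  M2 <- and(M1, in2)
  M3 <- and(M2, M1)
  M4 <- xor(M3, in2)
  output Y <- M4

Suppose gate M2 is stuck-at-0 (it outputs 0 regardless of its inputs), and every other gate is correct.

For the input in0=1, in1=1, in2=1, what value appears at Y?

1

Propagate with M2 forced: M1=1, M2=0 [stuck-at-0], M3=0, M4=1.
So Y = 1. (Without the fault it would be 0.)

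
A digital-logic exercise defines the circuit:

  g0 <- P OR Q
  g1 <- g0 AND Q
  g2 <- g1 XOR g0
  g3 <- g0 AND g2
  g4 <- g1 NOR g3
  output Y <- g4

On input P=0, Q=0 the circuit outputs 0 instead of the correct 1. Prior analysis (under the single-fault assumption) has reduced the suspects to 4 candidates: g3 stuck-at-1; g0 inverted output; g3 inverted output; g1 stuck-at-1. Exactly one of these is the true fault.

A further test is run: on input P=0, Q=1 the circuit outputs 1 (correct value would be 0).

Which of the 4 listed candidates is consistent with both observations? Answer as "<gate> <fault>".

g0 inverted output

Evaluate each candidate on input P=0, Q=1:
  g3 stuck-at-1: g0=1, g1=1, g2=0, g3=1 [stuck-at-1], g4=0 → 0 — eliminated
  g0 inverted output: g0=0 [inverted output], g1=0, g2=0, g3=0, g4=1 → 1 — matches
  g3 inverted output: g0=1, g1=1, g2=0, g3=1 [inverted output], g4=0 → 0 — eliminated
  g1 stuck-at-1: g0=1, g1=1 [stuck-at-1], g2=0, g3=0, g4=0 → 0 — eliminated
Only g0 inverted output reproduces the observed 1.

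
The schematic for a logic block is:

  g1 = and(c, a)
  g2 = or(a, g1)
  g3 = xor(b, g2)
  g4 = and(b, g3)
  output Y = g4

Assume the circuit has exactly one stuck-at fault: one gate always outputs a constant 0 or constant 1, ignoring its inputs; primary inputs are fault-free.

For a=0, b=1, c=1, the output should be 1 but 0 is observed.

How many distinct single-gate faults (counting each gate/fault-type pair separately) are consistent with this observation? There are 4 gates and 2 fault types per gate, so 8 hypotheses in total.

Fault-free: g1=0, g2=0, g3=1, g4=1 → 1. Observed 0.
  g1 stuck-at-0: output 1 ✗
  g1 stuck-at-1: output 0 ✓
  g2 stuck-at-0: output 1 ✗
  g2 stuck-at-1: output 0 ✓
  g3 stuck-at-0: output 0 ✓
  g3 stuck-at-1: output 1 ✗
  g4 stuck-at-0: output 0 ✓
  g4 stuck-at-1: output 1 ✗
Consistent faults: {g1 stuck-at-1, g2 stuck-at-1, g3 stuck-at-0, g4 stuck-at-0} — 4 in all.

4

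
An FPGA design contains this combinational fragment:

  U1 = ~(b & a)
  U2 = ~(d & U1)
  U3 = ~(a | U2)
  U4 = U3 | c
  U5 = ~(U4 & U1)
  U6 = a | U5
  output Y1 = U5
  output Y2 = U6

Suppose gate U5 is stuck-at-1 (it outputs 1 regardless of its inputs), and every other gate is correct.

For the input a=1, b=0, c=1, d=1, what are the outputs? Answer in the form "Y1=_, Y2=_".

Propagate with U5 forced: U1=1, U2=0, U3=0, U4=1, U5=1 [stuck-at-1], U6=1.
So the outputs are Y1=1, Y2=1. (Without the fault they would be Y1=0, Y2=1.)

Y1=1, Y2=1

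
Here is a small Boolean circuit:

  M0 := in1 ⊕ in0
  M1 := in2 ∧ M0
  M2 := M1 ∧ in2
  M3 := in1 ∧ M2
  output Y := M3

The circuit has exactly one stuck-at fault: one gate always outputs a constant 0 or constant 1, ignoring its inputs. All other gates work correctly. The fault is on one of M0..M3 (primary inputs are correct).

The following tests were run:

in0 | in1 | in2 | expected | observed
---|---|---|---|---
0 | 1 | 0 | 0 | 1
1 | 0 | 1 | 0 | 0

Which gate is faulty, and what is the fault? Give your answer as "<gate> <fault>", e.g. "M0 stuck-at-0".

M2 stuck-at-1

Fault-free values for test 1 (in0=0, in1=1, in2=0): M0=1, M1=0, M2=0, M3=0, giving Y=0. Observed 1.
Test 1: faults giving observed 1 are {M2 stuck-at-1, M3 stuck-at-1}.
Test 2 (in0=1, in1=0, in2=1): fault-free M0=1, M1=1, M2=1, M3=0 → 0; observed 0. Eliminates M3 stuck-at-1.
Only M2 stuck-at-1 is consistent with every test.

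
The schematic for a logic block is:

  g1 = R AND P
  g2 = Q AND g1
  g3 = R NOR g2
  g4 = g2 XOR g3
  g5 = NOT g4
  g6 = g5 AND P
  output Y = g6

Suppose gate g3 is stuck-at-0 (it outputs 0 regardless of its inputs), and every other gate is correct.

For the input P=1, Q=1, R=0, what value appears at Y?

Propagate with g3 forced: g1=0, g2=0, g3=0 [stuck-at-0], g4=0, g5=1, g6=1.
So Y = 1. (Without the fault it would be 0.)

1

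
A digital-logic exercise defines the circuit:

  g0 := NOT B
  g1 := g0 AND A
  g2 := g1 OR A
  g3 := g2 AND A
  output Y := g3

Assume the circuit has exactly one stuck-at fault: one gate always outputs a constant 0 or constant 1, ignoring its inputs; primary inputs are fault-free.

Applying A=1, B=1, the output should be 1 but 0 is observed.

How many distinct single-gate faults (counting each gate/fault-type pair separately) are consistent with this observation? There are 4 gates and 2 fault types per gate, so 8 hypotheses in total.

2

Fault-free: g0=0, g1=0, g2=1, g3=1 → 1. Observed 0.
  g0 stuck-at-0: output 1 ✗
  g0 stuck-at-1: output 1 ✗
  g1 stuck-at-0: output 1 ✗
  g1 stuck-at-1: output 1 ✗
  g2 stuck-at-0: output 0 ✓
  g2 stuck-at-1: output 1 ✗
  g3 stuck-at-0: output 0 ✓
  g3 stuck-at-1: output 1 ✗
Consistent faults: {g2 stuck-at-0, g3 stuck-at-0} — 2 in all.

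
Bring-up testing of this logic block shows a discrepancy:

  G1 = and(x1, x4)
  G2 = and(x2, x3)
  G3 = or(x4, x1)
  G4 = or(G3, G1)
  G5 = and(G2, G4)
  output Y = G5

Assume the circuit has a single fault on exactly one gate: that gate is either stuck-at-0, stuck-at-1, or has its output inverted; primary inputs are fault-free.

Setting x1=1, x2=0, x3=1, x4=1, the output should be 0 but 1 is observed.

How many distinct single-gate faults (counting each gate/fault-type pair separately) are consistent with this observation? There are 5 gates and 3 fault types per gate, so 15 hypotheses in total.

4

Fault-free: G1=1, G2=0, G3=1, G4=1, G5=0 → 0. Observed 1.
  G1: none of the 3 fault types match ✗
  G2: stuck-at-1, inverted output ✓; others ✗
  G3: none of the 3 fault types match ✗
  G4: none of the 3 fault types match ✗
  G5: stuck-at-1, inverted output ✓; others ✗
Consistent faults: {G2 stuck-at-1, G2 inverted output, G5 stuck-at-1, G5 inverted output} — 4 in all.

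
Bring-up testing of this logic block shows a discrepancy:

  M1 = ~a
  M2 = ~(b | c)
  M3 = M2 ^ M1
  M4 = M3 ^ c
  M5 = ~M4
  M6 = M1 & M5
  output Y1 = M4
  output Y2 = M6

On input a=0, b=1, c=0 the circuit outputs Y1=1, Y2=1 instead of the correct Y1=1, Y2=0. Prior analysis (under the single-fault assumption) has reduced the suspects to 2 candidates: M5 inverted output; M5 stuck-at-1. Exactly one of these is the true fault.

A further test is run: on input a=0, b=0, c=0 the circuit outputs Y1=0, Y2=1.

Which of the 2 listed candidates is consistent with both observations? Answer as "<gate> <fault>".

Evaluate each candidate on input a=0, b=0, c=0:
  M5 inverted output: M1=1, M2=1, M3=0, M4=0, M5=0 [inverted output], M6=0 → Y1=0, Y2=0 — eliminated
  M5 stuck-at-1: M1=1, M2=1, M3=0, M4=0, M5=1 [stuck-at-1], M6=1 → Y1=0, Y2=1 — matches
Only M5 stuck-at-1 reproduces the observed Y1=0, Y2=1.

M5 stuck-at-1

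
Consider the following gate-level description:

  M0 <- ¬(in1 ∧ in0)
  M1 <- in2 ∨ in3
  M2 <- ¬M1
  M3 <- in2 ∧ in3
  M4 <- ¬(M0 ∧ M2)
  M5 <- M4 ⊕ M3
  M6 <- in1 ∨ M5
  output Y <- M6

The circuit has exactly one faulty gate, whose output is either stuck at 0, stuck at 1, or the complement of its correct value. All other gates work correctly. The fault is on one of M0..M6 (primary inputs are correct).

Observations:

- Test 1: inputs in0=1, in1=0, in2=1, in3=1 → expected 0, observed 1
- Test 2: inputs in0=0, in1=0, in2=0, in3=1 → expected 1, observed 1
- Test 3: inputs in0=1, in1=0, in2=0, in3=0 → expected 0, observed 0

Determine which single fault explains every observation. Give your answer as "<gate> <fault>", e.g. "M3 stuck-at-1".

Fault-free values for test 1 (in0=1, in1=0, in2=1, in3=1): M0=1, M1=1, M2=0, M3=1, M4=1, M5=0, M6=0, giving Y=0. Observed 1.
Test 1: faults giving observed 1 are {M1 stuck-at-0, M1 inverted output, M2 stuck-at-1, M2 inverted output, M3 stuck-at-0, M3 inverted output, M4 stuck-at-0, M4 inverted output, M5 stuck-at-1, M5 inverted output, M6 stuck-at-1, M6 inverted output}.
Test 2 (in0=0, in1=0, in2=0, in3=1): fault-free M0=1, M1=1, M2=0, M3=0, M4=1, M5=1, M6=1 → 1; observed 1. Eliminates M1 stuck-at-0, M1 inverted output, M2 stuck-at-1, M2 inverted output, M3 inverted output, M4 stuck-at-0, M4 inverted output, M5 inverted output, M6 inverted output.
Test 3 (in0=1, in1=0, in2=0, in3=0): fault-free M0=1, M1=0, M2=1, M3=0, M4=0, M5=0, M6=0 → 0; observed 0. Eliminates M5 stuck-at-1, M6 stuck-at-1.
Only M3 stuck-at-0 is consistent with every test.

M3 stuck-at-0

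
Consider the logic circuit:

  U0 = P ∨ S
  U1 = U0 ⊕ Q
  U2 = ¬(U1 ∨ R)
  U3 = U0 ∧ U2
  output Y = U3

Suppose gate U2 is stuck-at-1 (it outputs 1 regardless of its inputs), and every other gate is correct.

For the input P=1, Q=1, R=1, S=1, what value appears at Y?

1

Propagate with U2 forced: U0=1, U1=0, U2=1 [stuck-at-1], U3=1.
So Y = 1. (Without the fault it would be 0.)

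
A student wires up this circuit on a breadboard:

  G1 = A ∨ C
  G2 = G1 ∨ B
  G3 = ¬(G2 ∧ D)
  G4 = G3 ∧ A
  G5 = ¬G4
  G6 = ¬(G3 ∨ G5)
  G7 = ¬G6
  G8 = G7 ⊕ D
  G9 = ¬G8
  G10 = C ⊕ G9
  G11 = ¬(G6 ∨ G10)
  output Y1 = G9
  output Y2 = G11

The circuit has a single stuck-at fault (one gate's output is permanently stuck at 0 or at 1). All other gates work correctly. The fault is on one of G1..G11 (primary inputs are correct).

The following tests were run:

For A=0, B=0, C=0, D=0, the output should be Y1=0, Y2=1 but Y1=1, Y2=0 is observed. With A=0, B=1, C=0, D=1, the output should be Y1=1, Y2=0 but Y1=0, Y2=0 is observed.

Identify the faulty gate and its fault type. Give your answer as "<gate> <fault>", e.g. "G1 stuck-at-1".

Fault-free values for test 1 (A=0, B=0, C=0, D=0): G1=0, G2=0, G3=1, G4=0, G5=1, G6=0, G7=1, G8=1, G9=0, G10=0, G11=1, giving Y1=0, Y2=1. Observed Y1=1, Y2=0.
Test 1: faults giving observed Y1=1, Y2=0 are {G6 stuck-at-1, G7 stuck-at-0, G8 stuck-at-0, G9 stuck-at-1}.
Test 2 (A=0, B=1, C=0, D=1): fault-free G1=0, G2=1, G3=0, G4=0, G5=1, G6=0, G7=1, G8=0, G9=1, G10=1, G11=0 → Y1=1, Y2=0; observed Y1=0, Y2=0. Eliminates G7 stuck-at-0, G8 stuck-at-0, G9 stuck-at-1.
Only G6 stuck-at-1 is consistent with every test.

G6 stuck-at-1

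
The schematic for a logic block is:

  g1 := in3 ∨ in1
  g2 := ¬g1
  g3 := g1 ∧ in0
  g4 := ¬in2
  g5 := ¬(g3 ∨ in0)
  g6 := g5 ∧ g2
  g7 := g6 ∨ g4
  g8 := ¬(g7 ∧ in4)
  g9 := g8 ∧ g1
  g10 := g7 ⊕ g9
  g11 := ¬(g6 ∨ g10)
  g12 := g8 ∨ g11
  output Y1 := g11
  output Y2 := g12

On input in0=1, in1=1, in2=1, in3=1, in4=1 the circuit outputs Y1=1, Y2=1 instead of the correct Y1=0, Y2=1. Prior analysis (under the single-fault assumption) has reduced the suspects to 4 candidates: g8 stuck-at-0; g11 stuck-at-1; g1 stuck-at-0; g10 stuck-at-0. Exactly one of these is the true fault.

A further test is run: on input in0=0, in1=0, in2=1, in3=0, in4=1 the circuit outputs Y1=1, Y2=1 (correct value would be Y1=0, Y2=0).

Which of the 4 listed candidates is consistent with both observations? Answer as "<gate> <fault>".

Evaluate each candidate on input in0=0, in1=0, in2=1, in3=0, in4=1:
  g8 stuck-at-0: g1=0, g2=1, g3=0, g4=0, g5=1, g6=1, g7=1, g8=0 [stuck-at-0], g9=0, g10=1, g11=0, g12=0 → Y1=0, Y2=0 — eliminated
  g11 stuck-at-1: g1=0, g2=1, g3=0, g4=0, g5=1, g6=1, g7=1, g8=0, g9=0, g10=1, g11=1 [stuck-at-1], g12=1 → Y1=1, Y2=1 — matches
  g1 stuck-at-0: g1=0 [stuck-at-0], g2=1, g3=0, g4=0, g5=1, g6=1, g7=1, g8=0, g9=0, g10=1, g11=0, g12=0 → Y1=0, Y2=0 — eliminated
  g10 stuck-at-0: g1=0, g2=1, g3=0, g4=0, g5=1, g6=1, g7=1, g8=0, g9=0, g10=0 [stuck-at-0], g11=0, g12=0 → Y1=0, Y2=0 — eliminated
Only g11 stuck-at-1 reproduces the observed Y1=1, Y2=1.

g11 stuck-at-1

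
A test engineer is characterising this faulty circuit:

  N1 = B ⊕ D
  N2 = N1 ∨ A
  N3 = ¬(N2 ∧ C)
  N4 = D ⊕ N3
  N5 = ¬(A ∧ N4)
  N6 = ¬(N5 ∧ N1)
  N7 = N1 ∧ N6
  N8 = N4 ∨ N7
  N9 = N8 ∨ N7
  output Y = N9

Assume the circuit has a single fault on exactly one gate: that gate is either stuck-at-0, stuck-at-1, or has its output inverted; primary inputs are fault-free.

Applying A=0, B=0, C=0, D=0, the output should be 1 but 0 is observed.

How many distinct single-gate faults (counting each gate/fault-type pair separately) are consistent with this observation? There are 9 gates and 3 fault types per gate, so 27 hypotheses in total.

8

Fault-free: N1=0, N2=0, N3=1, N4=1, N5=1, N6=1, N7=0, N8=1, N9=1 → 1. Observed 0.
  N1: none of the 3 fault types match ✗
  N2: none of the 3 fault types match ✗
  N3: stuck-at-0, inverted output ✓; others ✗
  N4: stuck-at-0, inverted output ✓; others ✗
  N5: none of the 3 fault types match ✗
  N6: none of the 3 fault types match ✗
  N7: none of the 3 fault types match ✗
  N8: stuck-at-0, inverted output ✓; others ✗
  N9: stuck-at-0, inverted output ✓; others ✗
Consistent faults: {N3 stuck-at-0, N3 inverted output, N4 stuck-at-0, N4 inverted output, N8 stuck-at-0, N8 inverted output, N9 stuck-at-0, N9 inverted output} — 8 in all.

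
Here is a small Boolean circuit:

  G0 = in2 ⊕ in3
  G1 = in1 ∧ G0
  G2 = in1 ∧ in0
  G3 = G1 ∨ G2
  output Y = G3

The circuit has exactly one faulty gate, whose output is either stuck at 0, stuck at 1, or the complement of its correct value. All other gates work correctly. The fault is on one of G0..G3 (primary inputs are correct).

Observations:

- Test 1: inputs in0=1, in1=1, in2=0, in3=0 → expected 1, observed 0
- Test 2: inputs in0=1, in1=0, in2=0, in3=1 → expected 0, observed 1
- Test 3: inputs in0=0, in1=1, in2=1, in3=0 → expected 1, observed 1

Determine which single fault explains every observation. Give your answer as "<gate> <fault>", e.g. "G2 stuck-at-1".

Fault-free values for test 1 (in0=1, in1=1, in2=0, in3=0): G0=0, G1=0, G2=1, G3=1, giving Y=1. Observed 0.
Test 1: faults giving observed 0 are {G2 stuck-at-0, G2 inverted output, G3 stuck-at-0, G3 inverted output}.
Test 2 (in0=1, in1=0, in2=0, in3=1): fault-free G0=1, G1=0, G2=0, G3=0 → 0; observed 1. Eliminates G2 stuck-at-0, G3 stuck-at-0.
Test 3 (in0=0, in1=1, in2=1, in3=0): fault-free G0=1, G1=1, G2=0, G3=1 → 1; observed 1. Eliminates G3 inverted output.
Only G2 inverted output is consistent with every test.

G2 inverted output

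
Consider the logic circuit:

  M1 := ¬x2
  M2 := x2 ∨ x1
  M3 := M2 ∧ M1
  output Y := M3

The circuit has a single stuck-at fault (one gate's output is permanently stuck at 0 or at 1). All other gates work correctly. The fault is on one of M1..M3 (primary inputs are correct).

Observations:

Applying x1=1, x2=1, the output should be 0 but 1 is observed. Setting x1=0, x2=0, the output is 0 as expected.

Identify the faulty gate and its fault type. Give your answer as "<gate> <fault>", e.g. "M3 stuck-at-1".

Fault-free values for test 1 (x1=1, x2=1): M1=0, M2=1, M3=0, giving Y=0. Observed 1.
Test 1: faults giving observed 1 are {M1 stuck-at-1, M3 stuck-at-1}.
Test 2 (x1=0, x2=0): fault-free M1=1, M2=0, M3=0 → 0; observed 0. Eliminates M3 stuck-at-1.
Only M1 stuck-at-1 is consistent with every test.

M1 stuck-at-1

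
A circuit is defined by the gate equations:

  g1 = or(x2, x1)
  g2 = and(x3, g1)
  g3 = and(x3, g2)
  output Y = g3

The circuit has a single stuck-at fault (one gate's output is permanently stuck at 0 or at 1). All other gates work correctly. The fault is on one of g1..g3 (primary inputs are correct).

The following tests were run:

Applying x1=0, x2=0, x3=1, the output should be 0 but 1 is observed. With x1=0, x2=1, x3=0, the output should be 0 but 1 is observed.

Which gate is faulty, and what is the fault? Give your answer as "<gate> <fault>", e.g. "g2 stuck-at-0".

g3 stuck-at-1

Fault-free values for test 1 (x1=0, x2=0, x3=1): g1=0, g2=0, g3=0, giving Y=0. Observed 1.
Test 1: faults giving observed 1 are {g1 stuck-at-1, g2 stuck-at-1, g3 stuck-at-1}.
Test 2 (x1=0, x2=1, x3=0): fault-free g1=1, g2=0, g3=0 → 0; observed 1. Eliminates g1 stuck-at-1, g2 stuck-at-1.
Only g3 stuck-at-1 is consistent with every test.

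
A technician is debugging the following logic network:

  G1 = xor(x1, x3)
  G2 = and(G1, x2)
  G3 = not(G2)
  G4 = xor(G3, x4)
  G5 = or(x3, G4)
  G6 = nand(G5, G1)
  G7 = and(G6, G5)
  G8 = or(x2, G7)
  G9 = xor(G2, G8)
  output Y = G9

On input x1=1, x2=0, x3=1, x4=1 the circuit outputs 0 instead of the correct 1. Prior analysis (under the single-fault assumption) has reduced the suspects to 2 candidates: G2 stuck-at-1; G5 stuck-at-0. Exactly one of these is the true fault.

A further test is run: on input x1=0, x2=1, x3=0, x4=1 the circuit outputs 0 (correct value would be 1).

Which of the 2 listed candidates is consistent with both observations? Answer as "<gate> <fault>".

G2 stuck-at-1

Evaluate each candidate on input x1=0, x2=1, x3=0, x4=1:
  G2 stuck-at-1: G1=0, G2=1 [stuck-at-1], G3=0, G4=1, G5=1, G6=1, G7=1, G8=1, G9=0 → 0 — matches
  G5 stuck-at-0: G1=0, G2=0, G3=1, G4=0, G5=0 [stuck-at-0], G6=1, G7=0, G8=1, G9=1 → 1 — eliminated
Only G2 stuck-at-1 reproduces the observed 0.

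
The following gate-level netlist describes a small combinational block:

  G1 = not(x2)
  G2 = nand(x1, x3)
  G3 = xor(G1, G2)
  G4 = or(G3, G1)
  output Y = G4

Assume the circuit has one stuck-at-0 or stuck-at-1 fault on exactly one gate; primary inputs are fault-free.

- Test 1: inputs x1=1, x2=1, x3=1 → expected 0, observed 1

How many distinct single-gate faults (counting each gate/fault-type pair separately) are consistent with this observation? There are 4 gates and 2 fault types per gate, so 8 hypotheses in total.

Fault-free: G1=0, G2=0, G3=0, G4=0 → 0. Observed 1.
  G1 stuck-at-0: output 0 ✗
  G1 stuck-at-1: output 1 ✓
  G2 stuck-at-0: output 0 ✗
  G2 stuck-at-1: output 1 ✓
  G3 stuck-at-0: output 0 ✗
  G3 stuck-at-1: output 1 ✓
  G4 stuck-at-0: output 0 ✗
  G4 stuck-at-1: output 1 ✓
Consistent faults: {G1 stuck-at-1, G2 stuck-at-1, G3 stuck-at-1, G4 stuck-at-1} — 4 in all.

4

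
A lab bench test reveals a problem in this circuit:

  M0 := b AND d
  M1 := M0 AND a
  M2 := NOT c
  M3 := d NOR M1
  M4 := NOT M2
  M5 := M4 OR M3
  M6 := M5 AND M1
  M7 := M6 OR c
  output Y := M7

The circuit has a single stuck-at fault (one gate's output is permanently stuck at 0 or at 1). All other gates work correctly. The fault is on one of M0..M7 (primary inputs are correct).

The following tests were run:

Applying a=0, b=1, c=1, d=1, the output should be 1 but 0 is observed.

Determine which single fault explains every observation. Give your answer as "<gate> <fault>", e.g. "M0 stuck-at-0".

Fault-free values for test 1 (a=0, b=1, c=1, d=1): M0=1, M1=0, M2=0, M3=0, M4=1, M5=1, M6=0, M7=1, giving Y=1. Observed 0.
Test 1: faults giving observed 0 are {M7 stuck-at-0}.
Only M7 stuck-at-0 is consistent with every test.

M7 stuck-at-0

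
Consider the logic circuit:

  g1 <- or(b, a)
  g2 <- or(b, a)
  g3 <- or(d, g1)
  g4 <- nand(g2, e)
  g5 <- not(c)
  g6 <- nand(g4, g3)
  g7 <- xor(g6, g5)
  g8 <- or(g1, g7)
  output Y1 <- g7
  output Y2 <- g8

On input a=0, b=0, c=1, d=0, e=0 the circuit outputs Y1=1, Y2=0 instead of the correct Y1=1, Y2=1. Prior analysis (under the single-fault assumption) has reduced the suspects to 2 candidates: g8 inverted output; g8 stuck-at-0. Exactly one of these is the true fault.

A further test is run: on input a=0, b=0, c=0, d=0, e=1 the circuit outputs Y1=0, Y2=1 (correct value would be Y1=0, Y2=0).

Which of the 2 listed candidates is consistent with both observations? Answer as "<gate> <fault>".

Evaluate each candidate on input a=0, b=0, c=0, d=0, e=1:
  g8 inverted output: g1=0, g2=0, g3=0, g4=1, g5=1, g6=1, g7=0, g8=1 [inverted output] → Y1=0, Y2=1 — matches
  g8 stuck-at-0: g1=0, g2=0, g3=0, g4=1, g5=1, g6=1, g7=0, g8=0 [stuck-at-0] → Y1=0, Y2=0 — eliminated
Only g8 inverted output reproduces the observed Y1=0, Y2=1.

g8 inverted output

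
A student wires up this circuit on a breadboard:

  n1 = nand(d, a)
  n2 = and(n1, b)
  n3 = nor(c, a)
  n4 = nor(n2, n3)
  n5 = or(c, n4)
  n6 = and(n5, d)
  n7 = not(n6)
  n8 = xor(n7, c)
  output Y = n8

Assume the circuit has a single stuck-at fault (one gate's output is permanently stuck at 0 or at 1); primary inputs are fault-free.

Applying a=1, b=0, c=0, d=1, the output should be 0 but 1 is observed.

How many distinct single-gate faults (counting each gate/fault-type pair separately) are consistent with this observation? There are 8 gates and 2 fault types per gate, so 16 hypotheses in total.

7

Fault-free: n1=0, n2=0, n3=0, n4=1, n5=1, n6=1, n7=0, n8=0 → 0. Observed 1.
  n1: none of the 2 fault types match ✗
  n2: stuck-at-1 ✓; others ✗
  n3: stuck-at-1 ✓; others ✗
  n4: stuck-at-0 ✓; others ✗
  n5: stuck-at-0 ✓; others ✗
  n6: stuck-at-0 ✓; others ✗
  n7: stuck-at-1 ✓; others ✗
  n8: stuck-at-1 ✓; others ✗
Consistent faults: {n2 stuck-at-1, n3 stuck-at-1, n4 stuck-at-0, n5 stuck-at-0, n6 stuck-at-0, n7 stuck-at-1, n8 stuck-at-1} — 7 in all.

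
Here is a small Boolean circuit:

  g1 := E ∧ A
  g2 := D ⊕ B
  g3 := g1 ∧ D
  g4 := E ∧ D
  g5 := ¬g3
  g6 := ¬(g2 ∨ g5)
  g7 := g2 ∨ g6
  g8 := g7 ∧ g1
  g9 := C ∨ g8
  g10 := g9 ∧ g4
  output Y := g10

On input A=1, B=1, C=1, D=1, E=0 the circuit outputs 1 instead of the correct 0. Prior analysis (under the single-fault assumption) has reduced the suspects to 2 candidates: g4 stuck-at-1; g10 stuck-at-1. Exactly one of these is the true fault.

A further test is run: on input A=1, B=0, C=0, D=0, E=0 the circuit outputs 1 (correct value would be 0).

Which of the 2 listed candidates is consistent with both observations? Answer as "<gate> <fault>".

g10 stuck-at-1

Evaluate each candidate on input A=1, B=0, C=0, D=0, E=0:
  g4 stuck-at-1: g1=0, g2=0, g3=0, g4=1 [stuck-at-1], g5=1, g6=0, g7=0, g8=0, g9=0, g10=0 → 0 — eliminated
  g10 stuck-at-1: g1=0, g2=0, g3=0, g4=0, g5=1, g6=0, g7=0, g8=0, g9=0, g10=1 [stuck-at-1] → 1 — matches
Only g10 stuck-at-1 reproduces the observed 1.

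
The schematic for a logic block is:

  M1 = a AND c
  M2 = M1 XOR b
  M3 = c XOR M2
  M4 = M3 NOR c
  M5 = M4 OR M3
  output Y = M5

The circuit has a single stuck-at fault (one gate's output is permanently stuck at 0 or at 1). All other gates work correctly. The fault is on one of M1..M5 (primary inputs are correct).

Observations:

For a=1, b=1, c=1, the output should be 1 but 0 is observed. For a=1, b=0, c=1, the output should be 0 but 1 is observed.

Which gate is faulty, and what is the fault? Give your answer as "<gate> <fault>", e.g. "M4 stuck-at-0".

M1 stuck-at-0

Fault-free values for test 1 (a=1, b=1, c=1): M1=1, M2=0, M3=1, M4=0, M5=1, giving Y=1. Observed 0.
Test 1: faults giving observed 0 are {M1 stuck-at-0, M2 stuck-at-1, M3 stuck-at-0, M5 stuck-at-0}.
Test 2 (a=1, b=0, c=1): fault-free M1=1, M2=1, M3=0, M4=0, M5=0 → 0; observed 1. Eliminates M2 stuck-at-1, M3 stuck-at-0, M5 stuck-at-0.
Only M1 stuck-at-0 is consistent with every test.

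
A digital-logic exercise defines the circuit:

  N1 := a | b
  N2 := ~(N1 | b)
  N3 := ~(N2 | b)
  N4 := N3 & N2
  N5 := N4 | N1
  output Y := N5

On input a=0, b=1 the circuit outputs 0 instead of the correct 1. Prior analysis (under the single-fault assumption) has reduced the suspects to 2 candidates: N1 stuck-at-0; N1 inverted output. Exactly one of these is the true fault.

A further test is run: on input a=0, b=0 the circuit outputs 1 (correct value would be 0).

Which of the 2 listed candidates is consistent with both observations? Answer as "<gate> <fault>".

Evaluate each candidate on input a=0, b=0:
  N1 stuck-at-0: N1=0 [stuck-at-0], N2=1, N3=0, N4=0, N5=0 → 0 — eliminated
  N1 inverted output: N1=1 [inverted output], N2=0, N3=1, N4=0, N5=1 → 1 — matches
Only N1 inverted output reproduces the observed 1.

N1 inverted output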